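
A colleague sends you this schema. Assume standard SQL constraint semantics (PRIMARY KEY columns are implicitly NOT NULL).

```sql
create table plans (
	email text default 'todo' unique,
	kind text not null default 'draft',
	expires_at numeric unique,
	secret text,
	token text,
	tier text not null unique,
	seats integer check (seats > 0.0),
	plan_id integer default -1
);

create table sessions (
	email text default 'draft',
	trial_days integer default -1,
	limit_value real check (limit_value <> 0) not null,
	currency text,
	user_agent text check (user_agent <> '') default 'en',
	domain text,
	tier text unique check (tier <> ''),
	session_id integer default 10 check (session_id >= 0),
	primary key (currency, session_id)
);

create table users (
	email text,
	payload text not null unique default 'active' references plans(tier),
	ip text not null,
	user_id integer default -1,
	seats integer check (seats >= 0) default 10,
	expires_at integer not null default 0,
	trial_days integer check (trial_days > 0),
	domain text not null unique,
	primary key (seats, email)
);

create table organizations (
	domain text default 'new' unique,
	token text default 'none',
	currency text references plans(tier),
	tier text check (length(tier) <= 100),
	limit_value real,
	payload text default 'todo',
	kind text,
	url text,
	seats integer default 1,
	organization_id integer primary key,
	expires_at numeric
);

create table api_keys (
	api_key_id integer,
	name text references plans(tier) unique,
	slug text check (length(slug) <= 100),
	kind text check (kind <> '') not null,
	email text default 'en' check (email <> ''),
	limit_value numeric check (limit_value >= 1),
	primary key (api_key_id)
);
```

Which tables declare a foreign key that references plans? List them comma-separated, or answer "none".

users, organizations, api_keys

- users.payload references plans(tier).
- organizations.currency references plans(tier).
- api_keys.name references plans(tier).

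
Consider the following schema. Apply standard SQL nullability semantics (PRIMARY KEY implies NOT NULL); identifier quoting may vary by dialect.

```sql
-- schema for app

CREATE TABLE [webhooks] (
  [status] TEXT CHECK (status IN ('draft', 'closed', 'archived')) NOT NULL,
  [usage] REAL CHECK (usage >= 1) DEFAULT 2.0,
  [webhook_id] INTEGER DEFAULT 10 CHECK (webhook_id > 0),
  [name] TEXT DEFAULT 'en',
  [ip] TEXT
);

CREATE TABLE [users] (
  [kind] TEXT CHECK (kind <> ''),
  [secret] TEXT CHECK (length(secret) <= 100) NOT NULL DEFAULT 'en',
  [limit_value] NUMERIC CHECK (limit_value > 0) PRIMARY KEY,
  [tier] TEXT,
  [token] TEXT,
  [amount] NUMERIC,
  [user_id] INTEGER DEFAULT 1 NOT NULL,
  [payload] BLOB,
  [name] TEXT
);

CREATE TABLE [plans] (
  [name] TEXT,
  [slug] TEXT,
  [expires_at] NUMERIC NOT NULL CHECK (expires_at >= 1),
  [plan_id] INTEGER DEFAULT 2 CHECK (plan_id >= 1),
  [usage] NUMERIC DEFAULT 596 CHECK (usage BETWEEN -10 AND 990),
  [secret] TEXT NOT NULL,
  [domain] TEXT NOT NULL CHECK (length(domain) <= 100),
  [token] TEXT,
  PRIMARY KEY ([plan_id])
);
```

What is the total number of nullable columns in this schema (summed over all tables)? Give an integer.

14

webhooks: 4 nullable (usage, webhook_id, name, ip — PK none and explicit NOT NULL columns excluded).
users: 6 nullable (kind, tier, token, amount, payload, name — PK (limit_value) and explicit NOT NULL columns excluded).
plans: 4 nullable (name, slug, usage, token — PK (plan_id) and explicit NOT NULL columns excluded).
Total: 4 + 6 + 4 = 14.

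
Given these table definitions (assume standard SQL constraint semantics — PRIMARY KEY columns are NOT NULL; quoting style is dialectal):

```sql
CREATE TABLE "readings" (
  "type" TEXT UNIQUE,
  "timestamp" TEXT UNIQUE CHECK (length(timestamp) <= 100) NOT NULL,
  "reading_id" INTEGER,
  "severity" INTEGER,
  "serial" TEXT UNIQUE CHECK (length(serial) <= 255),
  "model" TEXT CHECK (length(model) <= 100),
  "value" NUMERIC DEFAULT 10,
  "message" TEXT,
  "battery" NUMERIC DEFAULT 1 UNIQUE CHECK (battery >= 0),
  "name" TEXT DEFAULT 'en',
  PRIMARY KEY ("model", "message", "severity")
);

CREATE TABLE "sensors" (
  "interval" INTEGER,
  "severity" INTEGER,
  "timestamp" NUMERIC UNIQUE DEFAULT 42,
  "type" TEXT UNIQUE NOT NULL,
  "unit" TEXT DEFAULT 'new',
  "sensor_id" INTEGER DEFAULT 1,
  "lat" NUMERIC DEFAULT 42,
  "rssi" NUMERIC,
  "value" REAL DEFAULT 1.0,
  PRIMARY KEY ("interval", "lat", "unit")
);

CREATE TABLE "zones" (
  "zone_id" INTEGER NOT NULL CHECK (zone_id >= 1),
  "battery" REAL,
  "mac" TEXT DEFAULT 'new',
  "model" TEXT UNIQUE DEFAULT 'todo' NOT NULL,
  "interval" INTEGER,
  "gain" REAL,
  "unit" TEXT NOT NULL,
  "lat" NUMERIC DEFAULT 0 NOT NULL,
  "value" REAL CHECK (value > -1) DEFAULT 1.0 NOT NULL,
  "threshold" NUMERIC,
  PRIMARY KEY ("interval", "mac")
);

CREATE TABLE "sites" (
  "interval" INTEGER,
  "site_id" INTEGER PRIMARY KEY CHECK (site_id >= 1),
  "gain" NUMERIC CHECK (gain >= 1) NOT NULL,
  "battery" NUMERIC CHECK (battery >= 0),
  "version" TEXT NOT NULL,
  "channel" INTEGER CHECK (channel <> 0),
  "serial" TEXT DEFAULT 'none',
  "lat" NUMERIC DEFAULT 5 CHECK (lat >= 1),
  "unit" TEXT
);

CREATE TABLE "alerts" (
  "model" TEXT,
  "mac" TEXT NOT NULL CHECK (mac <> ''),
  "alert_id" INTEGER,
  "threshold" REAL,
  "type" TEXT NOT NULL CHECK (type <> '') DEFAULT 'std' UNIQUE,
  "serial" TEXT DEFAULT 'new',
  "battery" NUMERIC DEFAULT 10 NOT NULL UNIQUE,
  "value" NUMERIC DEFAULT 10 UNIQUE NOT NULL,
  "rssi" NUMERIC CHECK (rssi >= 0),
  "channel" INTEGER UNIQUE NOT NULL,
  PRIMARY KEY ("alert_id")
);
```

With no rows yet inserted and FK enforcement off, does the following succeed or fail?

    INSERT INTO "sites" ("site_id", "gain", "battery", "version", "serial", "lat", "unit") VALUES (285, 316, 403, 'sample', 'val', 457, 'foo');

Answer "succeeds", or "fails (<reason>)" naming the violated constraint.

succeeds

NOT NULL columns: gain is supplied; site_id is supplied; version is supplied.
CHECK constraints: 285 satisfies (site_id >= 1); 316 satisfies (gain >= 1); 403 satisfies (battery >= 0); 457 satisfies (lat >= 1).
No constraint is violated.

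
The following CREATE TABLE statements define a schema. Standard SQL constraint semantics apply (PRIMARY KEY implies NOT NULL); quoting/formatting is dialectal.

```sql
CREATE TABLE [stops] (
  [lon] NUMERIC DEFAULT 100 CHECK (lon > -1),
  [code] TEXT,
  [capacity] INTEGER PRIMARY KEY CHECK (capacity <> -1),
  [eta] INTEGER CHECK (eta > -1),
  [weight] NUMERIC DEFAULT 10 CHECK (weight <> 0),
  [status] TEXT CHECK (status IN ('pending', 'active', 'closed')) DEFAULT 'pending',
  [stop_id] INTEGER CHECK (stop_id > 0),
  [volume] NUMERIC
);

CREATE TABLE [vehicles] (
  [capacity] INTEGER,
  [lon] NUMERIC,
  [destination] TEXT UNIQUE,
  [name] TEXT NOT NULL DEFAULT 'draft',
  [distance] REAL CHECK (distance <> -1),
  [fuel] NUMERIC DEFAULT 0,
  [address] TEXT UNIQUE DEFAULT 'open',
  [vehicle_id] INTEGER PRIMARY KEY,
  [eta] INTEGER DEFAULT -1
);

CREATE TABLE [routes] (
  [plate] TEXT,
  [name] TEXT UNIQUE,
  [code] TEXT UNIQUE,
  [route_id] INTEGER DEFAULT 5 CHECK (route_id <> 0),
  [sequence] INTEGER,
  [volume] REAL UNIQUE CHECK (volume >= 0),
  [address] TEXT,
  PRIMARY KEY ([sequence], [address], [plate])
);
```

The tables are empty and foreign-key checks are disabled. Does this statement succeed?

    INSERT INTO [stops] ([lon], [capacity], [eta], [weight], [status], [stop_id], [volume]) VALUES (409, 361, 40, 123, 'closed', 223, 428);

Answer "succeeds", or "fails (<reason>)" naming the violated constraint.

NOT NULL columns: capacity is supplied.
CHECK constraints: 409 satisfies (lon > -1); 361 satisfies (capacity <> -1); 40 satisfies (eta > -1); 123 satisfies (weight <> 0); 'closed' satisfies (status IN ('pending', 'active', 'closed')); 223 satisfies (stop_id > 0).
No constraint is violated.

succeeds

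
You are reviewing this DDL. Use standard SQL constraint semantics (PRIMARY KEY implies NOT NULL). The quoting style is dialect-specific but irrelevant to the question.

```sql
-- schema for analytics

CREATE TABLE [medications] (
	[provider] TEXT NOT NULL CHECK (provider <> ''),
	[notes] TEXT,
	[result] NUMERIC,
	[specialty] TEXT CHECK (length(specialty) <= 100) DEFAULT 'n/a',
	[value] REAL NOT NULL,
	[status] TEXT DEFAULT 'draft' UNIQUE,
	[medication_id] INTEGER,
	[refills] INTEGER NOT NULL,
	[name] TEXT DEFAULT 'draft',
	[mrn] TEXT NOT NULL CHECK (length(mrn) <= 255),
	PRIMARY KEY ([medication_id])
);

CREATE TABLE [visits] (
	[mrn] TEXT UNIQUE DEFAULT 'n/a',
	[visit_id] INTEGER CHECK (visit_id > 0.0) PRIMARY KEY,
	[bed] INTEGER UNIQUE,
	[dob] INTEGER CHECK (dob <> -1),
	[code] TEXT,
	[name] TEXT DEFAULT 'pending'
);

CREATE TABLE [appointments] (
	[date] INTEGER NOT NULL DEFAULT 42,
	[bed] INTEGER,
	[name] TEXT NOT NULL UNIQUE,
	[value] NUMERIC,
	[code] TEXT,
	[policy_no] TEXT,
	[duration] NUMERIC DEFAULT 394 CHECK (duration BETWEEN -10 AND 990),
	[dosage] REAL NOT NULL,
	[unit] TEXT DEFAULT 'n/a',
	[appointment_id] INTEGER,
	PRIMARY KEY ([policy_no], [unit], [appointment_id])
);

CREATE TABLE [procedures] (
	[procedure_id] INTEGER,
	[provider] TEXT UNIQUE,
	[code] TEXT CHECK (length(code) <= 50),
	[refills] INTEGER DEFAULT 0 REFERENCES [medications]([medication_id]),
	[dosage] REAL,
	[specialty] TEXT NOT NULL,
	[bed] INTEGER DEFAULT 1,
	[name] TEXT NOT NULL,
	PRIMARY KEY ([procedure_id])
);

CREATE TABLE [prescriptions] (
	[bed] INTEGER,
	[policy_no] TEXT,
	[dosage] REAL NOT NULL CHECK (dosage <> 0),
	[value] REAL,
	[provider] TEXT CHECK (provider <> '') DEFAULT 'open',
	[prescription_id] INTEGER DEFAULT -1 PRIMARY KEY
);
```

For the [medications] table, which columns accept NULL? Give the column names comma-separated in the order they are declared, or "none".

notes, result, specialty, status, name

- provider: declared NOT NULL → not nullable.
- notes: no NOT NULL constraint applies → nullable.
- result: no NOT NULL constraint applies → nullable.
- specialty: CHECK does not forbid NULL (a CHECK constraint passes when its expression is NULL) → nullable.
- value: declared NOT NULL → not nullable.
- status: UNIQUE does not imply NOT NULL → nullable.
- medication_id: part of the PRIMARY KEY, which implies NOT NULL → not nullable.
- refills: declared NOT NULL → not nullable.
- name: DEFAULT only fills an omitted column; an explicit NULL is still allowed → nullable.
- mrn: declared NOT NULL → not nullable.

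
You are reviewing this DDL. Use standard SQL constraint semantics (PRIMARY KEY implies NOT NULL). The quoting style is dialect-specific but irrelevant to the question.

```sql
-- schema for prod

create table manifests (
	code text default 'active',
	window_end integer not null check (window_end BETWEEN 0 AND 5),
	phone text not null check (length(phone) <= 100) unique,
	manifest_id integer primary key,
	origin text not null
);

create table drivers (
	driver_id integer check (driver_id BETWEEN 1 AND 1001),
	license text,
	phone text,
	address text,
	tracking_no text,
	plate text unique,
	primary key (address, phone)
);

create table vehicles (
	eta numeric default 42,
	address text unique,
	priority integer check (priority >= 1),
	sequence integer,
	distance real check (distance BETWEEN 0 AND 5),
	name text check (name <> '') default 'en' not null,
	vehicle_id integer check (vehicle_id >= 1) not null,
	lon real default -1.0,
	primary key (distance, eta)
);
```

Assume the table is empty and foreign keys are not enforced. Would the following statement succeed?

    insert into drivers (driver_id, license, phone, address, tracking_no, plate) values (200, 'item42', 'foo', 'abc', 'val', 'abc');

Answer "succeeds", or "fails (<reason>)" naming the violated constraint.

succeeds

NOT NULL columns: address is supplied; phone is supplied.
CHECK constraints: 200 satisfies (driver_id BETWEEN 1 AND 1001).
No constraint is violated.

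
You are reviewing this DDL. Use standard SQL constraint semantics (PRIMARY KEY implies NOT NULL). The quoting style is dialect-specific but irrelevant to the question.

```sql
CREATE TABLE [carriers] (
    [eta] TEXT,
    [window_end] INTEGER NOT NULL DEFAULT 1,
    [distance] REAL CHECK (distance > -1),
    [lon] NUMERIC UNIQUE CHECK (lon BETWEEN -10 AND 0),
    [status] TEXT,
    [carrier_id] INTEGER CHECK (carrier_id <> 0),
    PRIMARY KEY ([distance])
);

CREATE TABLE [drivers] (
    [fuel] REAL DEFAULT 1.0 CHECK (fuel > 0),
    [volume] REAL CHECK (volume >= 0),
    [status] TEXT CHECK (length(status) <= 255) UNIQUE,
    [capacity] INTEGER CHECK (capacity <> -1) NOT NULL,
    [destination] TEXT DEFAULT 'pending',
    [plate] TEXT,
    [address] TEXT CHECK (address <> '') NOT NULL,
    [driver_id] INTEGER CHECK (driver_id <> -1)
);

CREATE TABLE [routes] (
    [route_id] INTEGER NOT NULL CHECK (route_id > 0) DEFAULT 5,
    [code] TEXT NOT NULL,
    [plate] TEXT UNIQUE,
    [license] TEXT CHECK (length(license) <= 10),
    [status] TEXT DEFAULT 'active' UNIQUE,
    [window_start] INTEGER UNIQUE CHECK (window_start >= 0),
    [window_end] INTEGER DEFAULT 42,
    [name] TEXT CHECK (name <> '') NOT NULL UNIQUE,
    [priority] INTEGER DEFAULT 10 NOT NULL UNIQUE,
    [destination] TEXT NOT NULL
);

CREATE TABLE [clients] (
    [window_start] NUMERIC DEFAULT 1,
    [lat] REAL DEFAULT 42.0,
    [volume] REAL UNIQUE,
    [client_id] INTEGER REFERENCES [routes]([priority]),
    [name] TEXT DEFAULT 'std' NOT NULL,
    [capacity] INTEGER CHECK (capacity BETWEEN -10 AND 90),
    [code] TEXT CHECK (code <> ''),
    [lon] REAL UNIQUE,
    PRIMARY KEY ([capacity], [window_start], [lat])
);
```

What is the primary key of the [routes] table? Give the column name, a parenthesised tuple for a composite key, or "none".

none

No column is declared PRIMARY KEY inline, and there is no table-level PRIMARY KEY clause in routes.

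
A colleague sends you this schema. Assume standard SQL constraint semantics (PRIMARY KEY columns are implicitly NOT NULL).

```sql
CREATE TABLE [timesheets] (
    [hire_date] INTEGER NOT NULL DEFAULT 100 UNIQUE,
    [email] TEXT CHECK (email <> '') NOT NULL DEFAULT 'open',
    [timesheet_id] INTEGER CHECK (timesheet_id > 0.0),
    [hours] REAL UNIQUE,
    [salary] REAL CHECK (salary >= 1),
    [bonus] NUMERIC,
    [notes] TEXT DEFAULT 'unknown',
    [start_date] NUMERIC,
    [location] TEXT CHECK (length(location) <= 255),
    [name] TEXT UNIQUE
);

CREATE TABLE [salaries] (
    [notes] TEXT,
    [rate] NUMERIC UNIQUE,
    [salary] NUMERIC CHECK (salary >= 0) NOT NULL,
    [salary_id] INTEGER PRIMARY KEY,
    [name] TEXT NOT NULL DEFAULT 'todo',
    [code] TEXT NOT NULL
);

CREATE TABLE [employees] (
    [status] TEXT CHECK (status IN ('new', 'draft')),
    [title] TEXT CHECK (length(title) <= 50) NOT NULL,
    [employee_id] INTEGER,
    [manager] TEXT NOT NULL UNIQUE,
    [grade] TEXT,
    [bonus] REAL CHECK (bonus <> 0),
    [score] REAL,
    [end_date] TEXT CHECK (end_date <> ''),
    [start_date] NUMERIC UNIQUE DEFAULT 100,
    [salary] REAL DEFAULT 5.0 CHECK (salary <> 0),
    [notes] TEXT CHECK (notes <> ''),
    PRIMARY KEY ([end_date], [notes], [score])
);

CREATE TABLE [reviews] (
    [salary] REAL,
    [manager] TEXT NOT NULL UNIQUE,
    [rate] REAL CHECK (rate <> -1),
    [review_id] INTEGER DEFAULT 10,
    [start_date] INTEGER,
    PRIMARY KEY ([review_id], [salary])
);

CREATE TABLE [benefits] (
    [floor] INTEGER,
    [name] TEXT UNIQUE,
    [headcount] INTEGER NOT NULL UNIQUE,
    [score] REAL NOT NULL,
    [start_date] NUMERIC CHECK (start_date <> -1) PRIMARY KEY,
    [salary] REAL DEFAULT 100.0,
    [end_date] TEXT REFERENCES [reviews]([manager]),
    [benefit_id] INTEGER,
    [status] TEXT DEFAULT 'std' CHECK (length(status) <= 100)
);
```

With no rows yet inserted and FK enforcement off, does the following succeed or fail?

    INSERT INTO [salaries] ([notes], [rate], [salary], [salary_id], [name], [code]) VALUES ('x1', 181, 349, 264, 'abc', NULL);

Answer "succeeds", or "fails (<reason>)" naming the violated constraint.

fails (NOT NULL on code)

code is explicitly set to NULL, but code is declared NOT NULL.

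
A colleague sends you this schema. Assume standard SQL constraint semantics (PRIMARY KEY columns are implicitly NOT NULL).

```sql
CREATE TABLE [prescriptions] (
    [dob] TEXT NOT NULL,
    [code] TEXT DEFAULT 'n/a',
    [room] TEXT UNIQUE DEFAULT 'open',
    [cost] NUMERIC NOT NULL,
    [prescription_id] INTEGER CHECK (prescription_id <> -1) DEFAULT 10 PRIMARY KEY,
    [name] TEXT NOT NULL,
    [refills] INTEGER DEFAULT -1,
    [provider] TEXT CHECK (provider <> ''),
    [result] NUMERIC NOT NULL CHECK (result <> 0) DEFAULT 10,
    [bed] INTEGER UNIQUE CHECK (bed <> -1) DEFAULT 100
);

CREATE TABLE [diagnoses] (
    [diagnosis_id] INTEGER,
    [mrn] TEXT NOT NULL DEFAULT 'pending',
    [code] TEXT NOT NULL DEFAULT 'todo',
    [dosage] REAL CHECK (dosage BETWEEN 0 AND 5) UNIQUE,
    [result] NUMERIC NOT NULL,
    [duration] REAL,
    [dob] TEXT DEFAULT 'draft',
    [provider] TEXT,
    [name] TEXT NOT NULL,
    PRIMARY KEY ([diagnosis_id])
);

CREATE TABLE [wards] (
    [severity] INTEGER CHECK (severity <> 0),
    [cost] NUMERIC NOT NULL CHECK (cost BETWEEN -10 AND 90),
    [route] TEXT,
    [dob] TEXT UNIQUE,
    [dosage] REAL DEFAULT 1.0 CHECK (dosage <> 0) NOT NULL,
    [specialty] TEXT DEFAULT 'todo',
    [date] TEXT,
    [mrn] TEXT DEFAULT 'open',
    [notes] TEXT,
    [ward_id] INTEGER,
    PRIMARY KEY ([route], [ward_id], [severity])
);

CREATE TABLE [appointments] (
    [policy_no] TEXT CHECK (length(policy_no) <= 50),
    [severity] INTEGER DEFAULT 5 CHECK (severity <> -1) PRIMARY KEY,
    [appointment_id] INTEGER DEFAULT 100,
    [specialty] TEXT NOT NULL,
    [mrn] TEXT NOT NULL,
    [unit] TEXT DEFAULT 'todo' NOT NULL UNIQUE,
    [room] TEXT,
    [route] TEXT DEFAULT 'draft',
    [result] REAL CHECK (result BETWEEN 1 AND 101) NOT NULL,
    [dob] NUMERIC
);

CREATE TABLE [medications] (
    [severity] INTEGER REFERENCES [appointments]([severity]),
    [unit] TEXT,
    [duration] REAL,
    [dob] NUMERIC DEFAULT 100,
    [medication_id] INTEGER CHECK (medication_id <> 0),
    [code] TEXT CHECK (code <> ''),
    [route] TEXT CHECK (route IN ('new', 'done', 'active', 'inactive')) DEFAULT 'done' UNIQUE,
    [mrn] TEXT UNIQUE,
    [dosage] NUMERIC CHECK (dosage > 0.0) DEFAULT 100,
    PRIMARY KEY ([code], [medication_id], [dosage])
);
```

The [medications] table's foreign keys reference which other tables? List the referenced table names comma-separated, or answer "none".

appointments

- severity REFERENCES appointments(severity).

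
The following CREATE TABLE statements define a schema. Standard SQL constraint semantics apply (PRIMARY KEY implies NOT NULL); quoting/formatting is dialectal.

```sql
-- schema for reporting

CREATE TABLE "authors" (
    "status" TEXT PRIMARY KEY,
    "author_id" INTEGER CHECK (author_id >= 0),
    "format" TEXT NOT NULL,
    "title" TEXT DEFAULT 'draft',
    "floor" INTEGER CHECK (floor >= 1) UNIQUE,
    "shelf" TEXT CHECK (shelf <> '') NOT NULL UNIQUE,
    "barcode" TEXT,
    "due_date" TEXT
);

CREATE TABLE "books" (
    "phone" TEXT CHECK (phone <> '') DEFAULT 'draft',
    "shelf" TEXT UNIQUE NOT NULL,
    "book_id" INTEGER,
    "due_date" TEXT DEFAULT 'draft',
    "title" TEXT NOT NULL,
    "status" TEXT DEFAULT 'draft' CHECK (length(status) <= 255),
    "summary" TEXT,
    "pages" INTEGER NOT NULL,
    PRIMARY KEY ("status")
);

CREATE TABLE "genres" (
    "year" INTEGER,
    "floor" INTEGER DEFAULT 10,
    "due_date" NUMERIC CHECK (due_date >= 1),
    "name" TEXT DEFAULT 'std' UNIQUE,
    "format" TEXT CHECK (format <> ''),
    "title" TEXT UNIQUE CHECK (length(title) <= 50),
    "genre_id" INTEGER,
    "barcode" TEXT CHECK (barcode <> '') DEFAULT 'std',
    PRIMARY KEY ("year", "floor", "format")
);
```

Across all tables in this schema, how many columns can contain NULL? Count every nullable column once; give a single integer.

14

authors: 5 nullable (author_id, title, floor, barcode, due_date — PK (status) and explicit NOT NULL columns excluded).
books: 4 nullable (phone, book_id, due_date, summary — PK (status) and explicit NOT NULL columns excluded).
genres: 5 nullable (due_date, name, title, genre_id, barcode — PK (year, floor, format) and explicit NOT NULL columns excluded).
Total: 5 + 4 + 5 = 14.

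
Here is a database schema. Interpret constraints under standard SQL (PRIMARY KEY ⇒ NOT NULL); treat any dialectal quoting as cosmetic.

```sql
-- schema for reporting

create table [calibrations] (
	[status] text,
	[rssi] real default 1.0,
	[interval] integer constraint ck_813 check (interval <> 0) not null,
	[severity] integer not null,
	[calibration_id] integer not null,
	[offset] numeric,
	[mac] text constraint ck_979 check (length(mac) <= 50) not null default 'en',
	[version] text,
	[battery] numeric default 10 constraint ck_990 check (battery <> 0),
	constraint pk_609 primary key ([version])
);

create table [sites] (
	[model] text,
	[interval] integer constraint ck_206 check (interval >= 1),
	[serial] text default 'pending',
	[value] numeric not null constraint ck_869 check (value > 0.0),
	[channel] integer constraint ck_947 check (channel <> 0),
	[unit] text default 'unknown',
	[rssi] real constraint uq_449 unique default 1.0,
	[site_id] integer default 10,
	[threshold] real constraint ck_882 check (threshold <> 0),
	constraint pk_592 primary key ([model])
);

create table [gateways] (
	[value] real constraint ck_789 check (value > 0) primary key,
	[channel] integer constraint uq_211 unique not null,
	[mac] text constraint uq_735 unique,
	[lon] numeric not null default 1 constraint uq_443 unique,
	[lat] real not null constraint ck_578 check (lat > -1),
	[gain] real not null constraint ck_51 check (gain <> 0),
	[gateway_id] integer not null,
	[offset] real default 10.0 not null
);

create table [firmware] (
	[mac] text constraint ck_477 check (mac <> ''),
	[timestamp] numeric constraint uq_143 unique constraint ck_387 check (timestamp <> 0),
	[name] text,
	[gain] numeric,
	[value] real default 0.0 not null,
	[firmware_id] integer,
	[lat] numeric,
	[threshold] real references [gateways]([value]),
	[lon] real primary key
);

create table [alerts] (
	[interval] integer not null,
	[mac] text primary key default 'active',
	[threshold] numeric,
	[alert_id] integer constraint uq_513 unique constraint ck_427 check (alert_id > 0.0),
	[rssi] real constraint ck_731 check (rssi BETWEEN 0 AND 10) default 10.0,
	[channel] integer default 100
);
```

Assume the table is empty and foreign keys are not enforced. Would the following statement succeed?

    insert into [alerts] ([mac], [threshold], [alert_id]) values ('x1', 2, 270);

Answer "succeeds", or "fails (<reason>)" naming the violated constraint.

fails (NOT NULL on interval)

interval is omitted from the column list and has no DEFAULT, so it would receive NULL.
But interval is declared NOT NULL.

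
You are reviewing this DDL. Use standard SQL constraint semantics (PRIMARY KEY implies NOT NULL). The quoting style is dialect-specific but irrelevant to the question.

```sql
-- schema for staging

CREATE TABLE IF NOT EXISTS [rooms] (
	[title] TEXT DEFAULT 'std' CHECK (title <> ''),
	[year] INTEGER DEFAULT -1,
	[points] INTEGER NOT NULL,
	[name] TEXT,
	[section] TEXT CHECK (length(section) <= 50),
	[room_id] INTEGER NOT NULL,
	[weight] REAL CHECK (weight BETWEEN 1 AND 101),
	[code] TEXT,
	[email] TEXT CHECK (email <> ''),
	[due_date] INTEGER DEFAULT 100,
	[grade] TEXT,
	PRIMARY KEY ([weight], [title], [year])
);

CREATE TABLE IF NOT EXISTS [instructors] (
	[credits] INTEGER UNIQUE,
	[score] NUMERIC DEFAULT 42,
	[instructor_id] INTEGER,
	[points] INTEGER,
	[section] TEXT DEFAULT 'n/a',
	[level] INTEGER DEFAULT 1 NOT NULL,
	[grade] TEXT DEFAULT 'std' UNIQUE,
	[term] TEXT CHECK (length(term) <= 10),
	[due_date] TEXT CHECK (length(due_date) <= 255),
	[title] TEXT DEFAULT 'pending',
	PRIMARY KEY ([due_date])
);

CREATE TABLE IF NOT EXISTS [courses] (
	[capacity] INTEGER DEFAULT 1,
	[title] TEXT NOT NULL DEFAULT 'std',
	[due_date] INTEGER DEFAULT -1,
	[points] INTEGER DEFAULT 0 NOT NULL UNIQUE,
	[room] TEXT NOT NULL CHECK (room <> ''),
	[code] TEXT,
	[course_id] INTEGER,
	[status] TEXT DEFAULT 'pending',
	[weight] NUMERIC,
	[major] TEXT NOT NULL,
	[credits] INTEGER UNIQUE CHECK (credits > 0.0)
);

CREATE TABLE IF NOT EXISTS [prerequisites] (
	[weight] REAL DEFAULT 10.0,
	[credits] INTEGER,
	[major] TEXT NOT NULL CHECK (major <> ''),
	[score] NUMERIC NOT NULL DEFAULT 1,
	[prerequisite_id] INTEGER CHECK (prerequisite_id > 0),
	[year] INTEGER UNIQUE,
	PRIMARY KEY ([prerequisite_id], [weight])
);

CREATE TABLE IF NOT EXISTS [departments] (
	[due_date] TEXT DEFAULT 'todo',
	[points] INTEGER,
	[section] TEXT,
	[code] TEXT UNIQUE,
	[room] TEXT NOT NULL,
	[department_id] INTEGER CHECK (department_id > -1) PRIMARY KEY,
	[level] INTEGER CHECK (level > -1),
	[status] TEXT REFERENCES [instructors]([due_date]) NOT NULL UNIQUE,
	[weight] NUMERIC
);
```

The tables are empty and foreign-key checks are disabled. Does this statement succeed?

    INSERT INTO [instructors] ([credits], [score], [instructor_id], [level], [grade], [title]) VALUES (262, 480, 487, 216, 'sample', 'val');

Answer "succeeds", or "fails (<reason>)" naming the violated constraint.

due_date is omitted from the column list and has no DEFAULT, so it would receive NULL.
But due_date is part of the PRIMARY KEY (implied NOT NULL).

fails (NOT NULL on due_date)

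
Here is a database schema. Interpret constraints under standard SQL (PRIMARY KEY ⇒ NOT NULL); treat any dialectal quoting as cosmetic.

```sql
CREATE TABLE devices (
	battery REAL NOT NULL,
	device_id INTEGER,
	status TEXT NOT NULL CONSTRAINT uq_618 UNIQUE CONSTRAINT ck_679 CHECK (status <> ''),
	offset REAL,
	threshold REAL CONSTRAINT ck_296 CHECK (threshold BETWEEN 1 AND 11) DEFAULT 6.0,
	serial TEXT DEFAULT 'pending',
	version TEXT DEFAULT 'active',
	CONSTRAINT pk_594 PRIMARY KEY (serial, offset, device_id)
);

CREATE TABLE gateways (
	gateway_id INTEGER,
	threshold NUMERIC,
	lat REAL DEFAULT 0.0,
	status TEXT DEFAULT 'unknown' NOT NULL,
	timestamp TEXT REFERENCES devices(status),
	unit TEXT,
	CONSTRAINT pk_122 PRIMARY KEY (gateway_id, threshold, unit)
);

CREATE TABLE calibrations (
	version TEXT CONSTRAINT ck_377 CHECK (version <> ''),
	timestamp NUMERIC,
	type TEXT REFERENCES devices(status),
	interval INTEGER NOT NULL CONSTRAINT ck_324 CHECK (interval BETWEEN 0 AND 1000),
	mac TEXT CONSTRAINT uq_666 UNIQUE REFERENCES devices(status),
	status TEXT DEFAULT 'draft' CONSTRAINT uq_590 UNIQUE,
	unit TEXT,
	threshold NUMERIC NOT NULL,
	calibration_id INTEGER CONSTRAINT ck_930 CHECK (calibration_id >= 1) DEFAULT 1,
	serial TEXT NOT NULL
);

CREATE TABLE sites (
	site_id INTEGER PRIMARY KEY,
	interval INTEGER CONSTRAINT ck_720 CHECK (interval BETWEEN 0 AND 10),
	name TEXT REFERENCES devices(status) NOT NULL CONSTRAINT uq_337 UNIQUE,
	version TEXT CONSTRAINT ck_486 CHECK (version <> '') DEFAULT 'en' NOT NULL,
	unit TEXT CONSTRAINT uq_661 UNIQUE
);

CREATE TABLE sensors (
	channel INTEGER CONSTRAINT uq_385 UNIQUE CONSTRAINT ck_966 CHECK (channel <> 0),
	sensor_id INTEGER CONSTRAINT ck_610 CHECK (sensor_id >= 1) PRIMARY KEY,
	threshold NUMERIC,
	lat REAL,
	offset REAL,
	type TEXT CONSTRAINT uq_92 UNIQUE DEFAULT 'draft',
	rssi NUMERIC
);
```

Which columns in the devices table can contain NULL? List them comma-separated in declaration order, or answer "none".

threshold, version

- battery: declared NOT NULL → not nullable.
- device_id: part of the PRIMARY KEY, which implies NOT NULL → not nullable.
- status: declared NOT NULL → not nullable.
- offset: part of the PRIMARY KEY, which implies NOT NULL → not nullable.
- threshold: CHECK does not forbid NULL (a CHECK constraint passes when its expression is NULL) → nullable.
- serial: part of the PRIMARY KEY, which implies NOT NULL → not nullable.
- version: DEFAULT only fills an omitted column; an explicit NULL is still allowed → nullable.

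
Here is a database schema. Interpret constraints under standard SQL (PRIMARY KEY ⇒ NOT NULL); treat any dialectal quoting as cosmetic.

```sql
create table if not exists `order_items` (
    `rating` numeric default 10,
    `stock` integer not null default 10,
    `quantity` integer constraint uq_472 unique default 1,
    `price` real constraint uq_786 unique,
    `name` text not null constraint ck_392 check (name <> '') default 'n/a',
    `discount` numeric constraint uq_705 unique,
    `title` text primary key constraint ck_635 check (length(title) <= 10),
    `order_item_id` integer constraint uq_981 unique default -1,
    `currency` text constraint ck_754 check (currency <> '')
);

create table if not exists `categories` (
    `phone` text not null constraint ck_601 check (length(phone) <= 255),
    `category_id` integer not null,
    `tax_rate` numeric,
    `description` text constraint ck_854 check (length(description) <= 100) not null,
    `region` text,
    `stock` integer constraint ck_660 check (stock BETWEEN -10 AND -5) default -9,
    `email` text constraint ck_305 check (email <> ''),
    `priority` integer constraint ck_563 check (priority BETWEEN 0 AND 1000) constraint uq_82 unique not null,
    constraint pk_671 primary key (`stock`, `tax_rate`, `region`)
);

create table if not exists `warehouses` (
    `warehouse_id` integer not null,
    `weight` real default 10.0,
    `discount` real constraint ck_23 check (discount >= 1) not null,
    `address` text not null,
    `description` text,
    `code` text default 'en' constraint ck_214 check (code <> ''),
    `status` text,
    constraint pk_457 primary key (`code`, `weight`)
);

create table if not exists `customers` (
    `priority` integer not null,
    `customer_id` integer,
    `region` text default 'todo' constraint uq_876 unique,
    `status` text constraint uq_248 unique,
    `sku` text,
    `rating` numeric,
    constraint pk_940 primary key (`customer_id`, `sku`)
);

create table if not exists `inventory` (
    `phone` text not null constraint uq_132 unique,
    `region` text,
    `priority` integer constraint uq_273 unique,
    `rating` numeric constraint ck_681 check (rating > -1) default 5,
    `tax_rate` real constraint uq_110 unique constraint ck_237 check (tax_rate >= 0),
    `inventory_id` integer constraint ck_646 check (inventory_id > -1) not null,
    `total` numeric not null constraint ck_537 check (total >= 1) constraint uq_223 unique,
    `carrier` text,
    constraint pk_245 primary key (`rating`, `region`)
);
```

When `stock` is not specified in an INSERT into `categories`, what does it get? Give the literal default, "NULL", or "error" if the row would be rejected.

-9

stock has an explicit DEFAULT -9.
When the column is omitted from an INSERT, that default is used.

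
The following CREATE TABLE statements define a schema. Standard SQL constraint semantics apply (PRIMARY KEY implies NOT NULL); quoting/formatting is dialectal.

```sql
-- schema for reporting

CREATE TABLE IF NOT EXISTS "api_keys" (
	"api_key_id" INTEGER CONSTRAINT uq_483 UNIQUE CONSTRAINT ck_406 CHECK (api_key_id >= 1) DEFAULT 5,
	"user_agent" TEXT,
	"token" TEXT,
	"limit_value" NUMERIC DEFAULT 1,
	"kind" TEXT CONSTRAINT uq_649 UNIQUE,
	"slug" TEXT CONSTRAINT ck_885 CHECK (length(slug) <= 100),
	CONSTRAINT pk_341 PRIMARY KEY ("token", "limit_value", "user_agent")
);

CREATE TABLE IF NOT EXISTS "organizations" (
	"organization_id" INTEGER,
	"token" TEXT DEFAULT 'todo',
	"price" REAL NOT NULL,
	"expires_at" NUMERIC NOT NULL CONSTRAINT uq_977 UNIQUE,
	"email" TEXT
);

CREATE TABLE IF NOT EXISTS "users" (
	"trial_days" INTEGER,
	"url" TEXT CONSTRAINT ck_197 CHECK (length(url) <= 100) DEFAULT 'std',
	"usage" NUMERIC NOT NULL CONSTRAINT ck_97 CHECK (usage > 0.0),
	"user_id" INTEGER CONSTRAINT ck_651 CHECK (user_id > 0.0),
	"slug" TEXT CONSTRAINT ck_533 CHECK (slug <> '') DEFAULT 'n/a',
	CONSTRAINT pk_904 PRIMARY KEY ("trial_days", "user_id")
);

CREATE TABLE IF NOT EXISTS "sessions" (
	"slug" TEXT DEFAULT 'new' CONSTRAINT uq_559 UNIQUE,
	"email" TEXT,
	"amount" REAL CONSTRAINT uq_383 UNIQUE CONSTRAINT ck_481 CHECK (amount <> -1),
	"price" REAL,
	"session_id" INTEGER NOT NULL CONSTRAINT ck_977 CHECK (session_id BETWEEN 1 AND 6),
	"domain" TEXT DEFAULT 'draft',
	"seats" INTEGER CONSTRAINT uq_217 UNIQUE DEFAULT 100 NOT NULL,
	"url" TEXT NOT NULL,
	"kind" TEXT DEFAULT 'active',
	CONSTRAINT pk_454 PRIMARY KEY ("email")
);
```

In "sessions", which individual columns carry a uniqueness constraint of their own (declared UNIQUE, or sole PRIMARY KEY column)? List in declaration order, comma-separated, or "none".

slug, email, amount, seats

- slug: declared UNIQUE → unique.
- email: single-column PRIMARY KEY → unique.
- amount: declared UNIQUE → unique.
- price: no UNIQUE or single-column PK constraint.
- session_id: no UNIQUE or single-column PK constraint.
- domain: no UNIQUE or single-column PK constraint.
- seats: declared UNIQUE → unique.
- url: no UNIQUE or single-column PK constraint.
- kind: no UNIQUE or single-column PK constraint.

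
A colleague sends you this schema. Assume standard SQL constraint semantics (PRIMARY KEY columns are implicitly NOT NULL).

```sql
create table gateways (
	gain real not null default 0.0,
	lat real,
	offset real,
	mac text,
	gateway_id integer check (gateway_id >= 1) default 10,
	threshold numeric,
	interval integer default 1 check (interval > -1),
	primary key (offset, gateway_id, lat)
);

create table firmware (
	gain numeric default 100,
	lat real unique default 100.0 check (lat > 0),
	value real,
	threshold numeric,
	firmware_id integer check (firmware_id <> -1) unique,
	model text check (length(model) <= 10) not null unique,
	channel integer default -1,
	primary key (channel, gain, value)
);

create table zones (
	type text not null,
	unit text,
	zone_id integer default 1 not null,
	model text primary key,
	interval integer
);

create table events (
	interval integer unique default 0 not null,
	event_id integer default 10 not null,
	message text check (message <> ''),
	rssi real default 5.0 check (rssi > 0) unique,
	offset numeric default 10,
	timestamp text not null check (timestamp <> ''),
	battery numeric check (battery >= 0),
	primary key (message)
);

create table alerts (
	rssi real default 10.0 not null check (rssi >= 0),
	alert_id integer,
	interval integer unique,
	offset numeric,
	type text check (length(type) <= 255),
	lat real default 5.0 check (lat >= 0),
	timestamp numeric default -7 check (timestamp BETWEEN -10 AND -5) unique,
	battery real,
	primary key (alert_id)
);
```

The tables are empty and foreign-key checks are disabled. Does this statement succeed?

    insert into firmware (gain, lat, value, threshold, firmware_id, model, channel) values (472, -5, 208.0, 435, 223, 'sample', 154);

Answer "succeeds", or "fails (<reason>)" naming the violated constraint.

fails (CHECK on lat)

The value -5 for lat violates CHECK (lat > 0).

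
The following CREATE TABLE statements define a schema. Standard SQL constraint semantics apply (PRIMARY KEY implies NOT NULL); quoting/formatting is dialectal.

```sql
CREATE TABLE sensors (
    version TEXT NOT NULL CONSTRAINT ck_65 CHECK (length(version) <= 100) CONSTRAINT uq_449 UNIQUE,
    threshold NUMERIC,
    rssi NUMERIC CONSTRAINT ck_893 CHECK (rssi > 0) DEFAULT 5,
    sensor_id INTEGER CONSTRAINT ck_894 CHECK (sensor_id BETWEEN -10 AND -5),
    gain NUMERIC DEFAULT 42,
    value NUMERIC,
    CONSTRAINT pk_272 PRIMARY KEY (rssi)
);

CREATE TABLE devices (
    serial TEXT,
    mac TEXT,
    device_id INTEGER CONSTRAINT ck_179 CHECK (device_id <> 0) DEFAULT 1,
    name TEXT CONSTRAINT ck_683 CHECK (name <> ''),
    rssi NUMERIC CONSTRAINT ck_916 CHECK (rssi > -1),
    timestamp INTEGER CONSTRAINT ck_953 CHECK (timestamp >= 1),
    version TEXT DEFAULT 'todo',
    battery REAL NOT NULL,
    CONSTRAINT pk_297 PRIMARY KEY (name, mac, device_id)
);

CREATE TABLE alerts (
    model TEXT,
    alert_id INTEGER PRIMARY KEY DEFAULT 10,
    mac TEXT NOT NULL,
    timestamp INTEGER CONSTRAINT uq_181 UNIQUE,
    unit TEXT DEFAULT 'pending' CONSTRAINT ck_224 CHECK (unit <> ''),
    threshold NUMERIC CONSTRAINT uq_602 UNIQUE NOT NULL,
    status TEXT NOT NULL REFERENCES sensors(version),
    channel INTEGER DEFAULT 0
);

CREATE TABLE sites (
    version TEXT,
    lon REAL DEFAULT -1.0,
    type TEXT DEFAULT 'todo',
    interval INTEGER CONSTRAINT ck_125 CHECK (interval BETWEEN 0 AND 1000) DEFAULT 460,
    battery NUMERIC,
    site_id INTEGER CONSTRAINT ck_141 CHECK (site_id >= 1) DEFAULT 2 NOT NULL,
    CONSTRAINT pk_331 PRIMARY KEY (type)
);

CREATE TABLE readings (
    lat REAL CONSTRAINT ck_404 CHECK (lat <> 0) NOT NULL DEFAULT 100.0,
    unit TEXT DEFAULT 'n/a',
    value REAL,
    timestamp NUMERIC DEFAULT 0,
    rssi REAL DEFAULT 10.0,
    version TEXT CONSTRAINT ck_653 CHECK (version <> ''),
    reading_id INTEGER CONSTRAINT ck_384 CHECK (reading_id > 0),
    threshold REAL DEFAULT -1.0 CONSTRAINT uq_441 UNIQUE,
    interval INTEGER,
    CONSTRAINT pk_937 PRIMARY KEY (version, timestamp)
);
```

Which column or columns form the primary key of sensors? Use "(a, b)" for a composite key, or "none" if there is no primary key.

rssi

rssi is declared PRIMARY KEY as a table-level PRIMARY KEY clause.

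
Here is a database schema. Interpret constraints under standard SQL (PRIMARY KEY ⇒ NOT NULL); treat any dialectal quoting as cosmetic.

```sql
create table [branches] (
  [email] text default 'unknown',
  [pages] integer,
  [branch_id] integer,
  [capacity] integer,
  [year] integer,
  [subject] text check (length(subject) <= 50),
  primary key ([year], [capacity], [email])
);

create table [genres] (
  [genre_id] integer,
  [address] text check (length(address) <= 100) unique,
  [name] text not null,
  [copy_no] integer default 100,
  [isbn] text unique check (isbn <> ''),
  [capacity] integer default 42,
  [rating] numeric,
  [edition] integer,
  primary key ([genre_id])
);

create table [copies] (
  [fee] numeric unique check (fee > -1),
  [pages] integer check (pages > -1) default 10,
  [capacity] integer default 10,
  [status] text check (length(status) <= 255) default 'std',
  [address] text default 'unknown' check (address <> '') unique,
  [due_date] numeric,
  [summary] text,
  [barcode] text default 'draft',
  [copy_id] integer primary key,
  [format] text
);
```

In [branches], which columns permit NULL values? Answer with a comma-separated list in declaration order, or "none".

pages, branch_id, subject

- email: part of the PRIMARY KEY, which implies NOT NULL → not nullable.
- pages: no NOT NULL constraint applies → nullable.
- branch_id: no NOT NULL constraint applies → nullable.
- capacity: part of the PRIMARY KEY, which implies NOT NULL → not nullable.
- year: part of the PRIMARY KEY, which implies NOT NULL → not nullable.
- subject: CHECK does not forbid NULL (a CHECK constraint passes when its expression is NULL) → nullable.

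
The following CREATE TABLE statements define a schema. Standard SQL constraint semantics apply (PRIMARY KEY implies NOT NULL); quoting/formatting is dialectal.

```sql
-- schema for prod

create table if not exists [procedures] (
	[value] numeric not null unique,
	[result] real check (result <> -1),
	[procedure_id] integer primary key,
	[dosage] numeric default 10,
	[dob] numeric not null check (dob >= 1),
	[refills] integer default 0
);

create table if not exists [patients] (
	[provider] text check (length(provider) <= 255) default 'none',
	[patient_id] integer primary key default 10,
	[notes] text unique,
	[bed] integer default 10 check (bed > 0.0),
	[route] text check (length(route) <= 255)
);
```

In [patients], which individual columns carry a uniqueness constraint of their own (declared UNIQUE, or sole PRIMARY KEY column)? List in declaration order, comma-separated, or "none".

- provider: no UNIQUE or single-column PK constraint.
- patient_id: single-column PRIMARY KEY → unique.
- notes: declared UNIQUE → unique.
- bed: no UNIQUE or single-column PK constraint.
- route: no UNIQUE or single-column PK constraint.

patient_id, notes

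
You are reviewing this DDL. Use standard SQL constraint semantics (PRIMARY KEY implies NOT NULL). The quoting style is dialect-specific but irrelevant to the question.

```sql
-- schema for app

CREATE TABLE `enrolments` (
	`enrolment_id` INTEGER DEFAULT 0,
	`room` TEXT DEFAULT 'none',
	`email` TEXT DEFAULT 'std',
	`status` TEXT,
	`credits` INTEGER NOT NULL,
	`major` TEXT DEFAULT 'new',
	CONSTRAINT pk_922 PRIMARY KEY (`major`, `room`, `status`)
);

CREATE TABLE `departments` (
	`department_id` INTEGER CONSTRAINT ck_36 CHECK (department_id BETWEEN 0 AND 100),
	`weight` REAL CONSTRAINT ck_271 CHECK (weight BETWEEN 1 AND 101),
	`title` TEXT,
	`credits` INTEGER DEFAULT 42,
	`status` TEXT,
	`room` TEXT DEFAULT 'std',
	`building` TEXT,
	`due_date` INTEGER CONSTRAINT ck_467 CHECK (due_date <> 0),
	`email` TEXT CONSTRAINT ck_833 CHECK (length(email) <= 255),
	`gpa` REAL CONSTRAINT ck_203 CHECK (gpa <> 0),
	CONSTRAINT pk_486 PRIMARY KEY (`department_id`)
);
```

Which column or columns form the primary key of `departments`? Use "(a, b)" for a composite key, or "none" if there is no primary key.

department_id is declared PRIMARY KEY as a table-level PRIMARY KEY clause.

department_id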